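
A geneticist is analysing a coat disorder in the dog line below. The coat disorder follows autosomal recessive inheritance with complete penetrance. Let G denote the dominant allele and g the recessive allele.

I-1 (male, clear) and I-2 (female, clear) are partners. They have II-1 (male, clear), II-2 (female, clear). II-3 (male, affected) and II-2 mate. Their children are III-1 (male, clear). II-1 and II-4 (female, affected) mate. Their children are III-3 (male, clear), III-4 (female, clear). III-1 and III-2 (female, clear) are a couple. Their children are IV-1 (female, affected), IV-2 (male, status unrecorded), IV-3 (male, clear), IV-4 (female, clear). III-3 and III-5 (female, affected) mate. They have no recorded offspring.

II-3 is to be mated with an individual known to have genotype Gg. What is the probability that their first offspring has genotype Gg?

II-3 is affected, so II-3 is gg.
The cross gives 1/2 Gg : 1/2 gg, so P(offspring has genotype Gg) = 1/2.

1/2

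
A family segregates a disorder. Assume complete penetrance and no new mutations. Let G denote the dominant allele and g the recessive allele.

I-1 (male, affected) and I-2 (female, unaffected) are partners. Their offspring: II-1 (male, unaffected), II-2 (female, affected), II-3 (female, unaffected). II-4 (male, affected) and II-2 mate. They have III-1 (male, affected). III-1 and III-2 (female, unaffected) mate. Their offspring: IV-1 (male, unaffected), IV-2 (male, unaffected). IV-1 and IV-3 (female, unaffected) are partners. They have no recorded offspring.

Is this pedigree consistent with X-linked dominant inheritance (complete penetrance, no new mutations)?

No

Under X-linked dominant, II-3 (unaffected, female) cannot arise from I-1 (affected) × I-2 (unaffected).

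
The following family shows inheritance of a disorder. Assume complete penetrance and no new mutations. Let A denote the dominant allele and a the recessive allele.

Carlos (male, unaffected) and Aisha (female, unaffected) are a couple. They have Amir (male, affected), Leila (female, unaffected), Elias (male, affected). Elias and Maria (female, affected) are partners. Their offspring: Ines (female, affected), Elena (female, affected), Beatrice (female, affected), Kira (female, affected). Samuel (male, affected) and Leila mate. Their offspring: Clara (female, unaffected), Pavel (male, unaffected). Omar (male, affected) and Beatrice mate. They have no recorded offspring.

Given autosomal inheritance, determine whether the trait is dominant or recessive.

recessive

Carlos and Aisha are both unaffected yet have an affected child Amir. Under dominance, an affected child requires at least one affected parent, so the trait cannot be dominant.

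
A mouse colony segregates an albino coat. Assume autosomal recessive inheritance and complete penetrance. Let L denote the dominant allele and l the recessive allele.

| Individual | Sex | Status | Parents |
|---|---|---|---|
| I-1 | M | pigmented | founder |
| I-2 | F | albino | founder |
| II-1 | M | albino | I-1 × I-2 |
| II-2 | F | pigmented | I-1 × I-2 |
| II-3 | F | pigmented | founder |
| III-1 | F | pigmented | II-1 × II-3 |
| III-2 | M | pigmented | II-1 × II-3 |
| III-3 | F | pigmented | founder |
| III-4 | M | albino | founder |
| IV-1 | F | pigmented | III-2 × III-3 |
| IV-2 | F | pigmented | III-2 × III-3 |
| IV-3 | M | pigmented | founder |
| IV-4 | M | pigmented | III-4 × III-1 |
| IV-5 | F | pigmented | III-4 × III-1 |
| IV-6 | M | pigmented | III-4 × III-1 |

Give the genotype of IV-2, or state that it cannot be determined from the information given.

IV-2's phenotype allows LL or Ll, and no parent or child forces a single allele at both positions; consistent genotype assignments exist with IV-2 as LL or Ll.

cannot be determined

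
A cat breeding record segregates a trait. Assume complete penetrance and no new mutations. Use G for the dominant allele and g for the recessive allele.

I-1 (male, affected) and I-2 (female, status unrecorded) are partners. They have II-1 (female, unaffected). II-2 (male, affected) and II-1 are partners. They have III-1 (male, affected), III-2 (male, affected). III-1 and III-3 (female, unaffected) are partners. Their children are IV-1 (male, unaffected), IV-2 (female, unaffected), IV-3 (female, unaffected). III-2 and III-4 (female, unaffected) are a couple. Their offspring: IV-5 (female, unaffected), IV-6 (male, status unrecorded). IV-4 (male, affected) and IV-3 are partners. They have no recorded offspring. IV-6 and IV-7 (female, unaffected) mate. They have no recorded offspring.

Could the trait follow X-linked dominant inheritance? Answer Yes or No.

Under X-linked dominant, II-1 (unaffected, female) cannot arise from I-1 (affected) × I-2 (unrecorded).

No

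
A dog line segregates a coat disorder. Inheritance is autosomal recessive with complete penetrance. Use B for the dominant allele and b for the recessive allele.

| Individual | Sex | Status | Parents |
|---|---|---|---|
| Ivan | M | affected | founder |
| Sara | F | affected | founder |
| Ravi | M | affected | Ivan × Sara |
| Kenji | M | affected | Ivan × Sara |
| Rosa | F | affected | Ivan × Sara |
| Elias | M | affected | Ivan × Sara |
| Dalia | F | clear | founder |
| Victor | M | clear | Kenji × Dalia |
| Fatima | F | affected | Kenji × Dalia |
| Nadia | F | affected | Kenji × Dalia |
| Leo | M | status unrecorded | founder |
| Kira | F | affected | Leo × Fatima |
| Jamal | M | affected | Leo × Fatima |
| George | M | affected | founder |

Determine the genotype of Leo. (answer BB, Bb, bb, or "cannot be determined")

Leo's phenotype is unrecorded, and no parent or child forces a single allele at both positions; consistent genotype assignments exist with Leo as Bb or bb.

cannot be determined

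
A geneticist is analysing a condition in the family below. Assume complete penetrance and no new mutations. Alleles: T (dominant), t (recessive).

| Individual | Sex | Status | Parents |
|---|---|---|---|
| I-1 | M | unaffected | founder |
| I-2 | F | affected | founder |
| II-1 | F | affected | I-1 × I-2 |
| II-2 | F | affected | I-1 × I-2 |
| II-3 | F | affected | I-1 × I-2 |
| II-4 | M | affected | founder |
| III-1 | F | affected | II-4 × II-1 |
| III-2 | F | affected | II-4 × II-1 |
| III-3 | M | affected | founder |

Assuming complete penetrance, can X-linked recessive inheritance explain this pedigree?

Under X-linked recessive, II-1 (affected, female) cannot arise from I-1 (unaffected) × I-2 (affected).

No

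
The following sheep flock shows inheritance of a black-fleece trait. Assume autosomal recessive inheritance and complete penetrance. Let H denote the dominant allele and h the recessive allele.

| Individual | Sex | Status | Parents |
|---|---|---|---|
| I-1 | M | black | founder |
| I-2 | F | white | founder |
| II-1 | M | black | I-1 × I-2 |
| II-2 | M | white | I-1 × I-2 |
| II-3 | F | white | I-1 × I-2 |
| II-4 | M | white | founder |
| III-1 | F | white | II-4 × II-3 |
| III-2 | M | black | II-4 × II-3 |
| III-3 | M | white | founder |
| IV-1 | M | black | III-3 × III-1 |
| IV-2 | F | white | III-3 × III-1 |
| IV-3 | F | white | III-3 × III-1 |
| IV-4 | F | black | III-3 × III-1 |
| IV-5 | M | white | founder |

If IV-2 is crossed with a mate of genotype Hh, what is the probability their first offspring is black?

III-3 is white so carries H and passed h to IV-1 (hh), so III-3 is Hh.
III-1 is white so carries H and passed h to IV-1 (hh), so III-1 is Hh.
IV-2 is a white offspring of III-3 (Hh) × III-1 (Hh), whose cross gives 1/4 HH : 1/2 Hh : 1/4 hh; conditioning on being white, IV-2 is HH with probability 1/3, Hh with probability 2/3.
Summing over parental genotype combinations, P(offspring is black) = 2/3·1/4 = 1/6.

1/6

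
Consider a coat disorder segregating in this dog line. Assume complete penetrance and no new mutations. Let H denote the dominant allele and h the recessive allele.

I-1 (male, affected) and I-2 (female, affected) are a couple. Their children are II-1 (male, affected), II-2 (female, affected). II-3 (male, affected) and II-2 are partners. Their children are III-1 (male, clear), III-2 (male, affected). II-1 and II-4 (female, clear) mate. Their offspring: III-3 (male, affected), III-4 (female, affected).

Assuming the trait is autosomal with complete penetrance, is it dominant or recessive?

dominant

II-3 and II-2 are both affected yet have a clear child III-1. Under a recessive model two affected parents are homozygous and every child would be affected, so the trait cannot be recessive.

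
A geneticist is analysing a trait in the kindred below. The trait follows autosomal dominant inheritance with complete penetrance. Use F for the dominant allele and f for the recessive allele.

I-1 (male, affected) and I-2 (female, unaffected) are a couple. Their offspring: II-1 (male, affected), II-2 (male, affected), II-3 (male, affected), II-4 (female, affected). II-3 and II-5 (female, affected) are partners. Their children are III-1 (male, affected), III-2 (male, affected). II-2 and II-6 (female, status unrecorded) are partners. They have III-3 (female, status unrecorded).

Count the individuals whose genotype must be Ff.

4

Obligate heterozygotes: II-1 is affected so carries F and received f from I-2 (ff), so II-1 is Ff; II-2 is affected so carries F and received f from I-2 (ff), so II-2 is Ff; II-3 is affected so carries F and received f from I-2 (ff), so II-3 is Ff; II-4 is affected so carries F and received f from I-2 (ff), so II-4 is Ff.
Every other individual is either homozygous by phenotype or has at least one consistent homozygous assignment, so the count is 4.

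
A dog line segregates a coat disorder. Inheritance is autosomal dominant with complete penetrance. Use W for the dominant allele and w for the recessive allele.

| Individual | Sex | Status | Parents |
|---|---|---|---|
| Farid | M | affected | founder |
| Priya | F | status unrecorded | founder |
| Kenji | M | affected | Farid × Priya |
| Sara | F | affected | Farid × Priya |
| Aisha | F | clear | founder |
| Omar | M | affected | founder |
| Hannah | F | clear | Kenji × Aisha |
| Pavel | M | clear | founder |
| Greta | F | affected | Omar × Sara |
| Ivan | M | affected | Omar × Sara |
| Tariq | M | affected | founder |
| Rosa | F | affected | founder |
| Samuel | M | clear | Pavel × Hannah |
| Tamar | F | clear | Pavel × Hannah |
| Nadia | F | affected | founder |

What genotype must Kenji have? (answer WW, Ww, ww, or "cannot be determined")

Ww

From phenotype alone, Kenji is WW or Ww.
Kenji is affected so carries W and passed w to Hannah (ww), so Kenji is Ww.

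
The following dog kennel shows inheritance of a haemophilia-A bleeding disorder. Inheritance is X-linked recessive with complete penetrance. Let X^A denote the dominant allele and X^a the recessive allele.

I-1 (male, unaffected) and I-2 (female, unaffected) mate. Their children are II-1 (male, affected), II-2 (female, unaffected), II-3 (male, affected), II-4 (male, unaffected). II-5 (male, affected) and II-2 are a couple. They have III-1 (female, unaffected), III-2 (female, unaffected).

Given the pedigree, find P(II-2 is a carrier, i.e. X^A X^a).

1/5

I-1 is unaffected, so I-1 is X^A Y.
I-2 is unaffected so carries A and passed a to II-1 (X^a Y), so I-2 is X^A X^a.
Their cross gives offspring ratios 1/2 X^A X^A : 1/2 X^A X^a. Conditioning on II-2 being unaffected, P(X^A X^a) = 1/2 / 1 = 1/2 before taking II-2's own offspring into account.
II-5 is affected, so II-5 is X^a Y.
Now use II-2's offspring. Probability of each recorded status — unaffected daughter III-1: 1/2 if II-2 is X^A X^a, 1 if X^A X^A; unaffected daughter III-2: 1/2 if II-2 is X^A X^a, 1 if X^A X^A.
Bayes: P(X^A X^a) = 1/2·1/4 / (1/2·1/4 + 1/2·1) = 1/5.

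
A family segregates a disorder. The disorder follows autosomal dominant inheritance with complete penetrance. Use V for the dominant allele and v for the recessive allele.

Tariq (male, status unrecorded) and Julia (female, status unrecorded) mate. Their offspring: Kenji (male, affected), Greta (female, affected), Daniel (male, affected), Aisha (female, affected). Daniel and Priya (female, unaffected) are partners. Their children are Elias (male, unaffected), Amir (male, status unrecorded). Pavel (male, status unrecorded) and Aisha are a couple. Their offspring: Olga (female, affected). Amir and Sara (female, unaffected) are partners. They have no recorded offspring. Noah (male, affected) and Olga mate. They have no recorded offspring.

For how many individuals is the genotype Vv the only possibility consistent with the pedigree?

1

Obligate heterozygotes: Daniel is affected so carries V and passed v to Elias (vv), so Daniel is Vv.
Every other individual is either homozygous by phenotype or has at least one consistent homozygous assignment, so the count is 1.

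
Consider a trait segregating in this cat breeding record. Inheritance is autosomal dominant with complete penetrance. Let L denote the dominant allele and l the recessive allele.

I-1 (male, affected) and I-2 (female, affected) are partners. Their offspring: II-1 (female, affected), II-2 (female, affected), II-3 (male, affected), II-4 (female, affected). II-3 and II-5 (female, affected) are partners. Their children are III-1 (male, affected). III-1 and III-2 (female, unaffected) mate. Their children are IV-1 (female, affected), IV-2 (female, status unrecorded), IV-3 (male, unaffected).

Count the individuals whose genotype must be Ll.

Obligate heterozygotes: III-1 is affected so carries L and passed l to IV-3 (ll), so III-1 is Ll; IV-1 is affected so carries L and received l from III-2 (ll), so IV-1 is Ll.
Every other individual is either homozygous by phenotype or has at least one consistent homozygous assignment, so the count is 2.

2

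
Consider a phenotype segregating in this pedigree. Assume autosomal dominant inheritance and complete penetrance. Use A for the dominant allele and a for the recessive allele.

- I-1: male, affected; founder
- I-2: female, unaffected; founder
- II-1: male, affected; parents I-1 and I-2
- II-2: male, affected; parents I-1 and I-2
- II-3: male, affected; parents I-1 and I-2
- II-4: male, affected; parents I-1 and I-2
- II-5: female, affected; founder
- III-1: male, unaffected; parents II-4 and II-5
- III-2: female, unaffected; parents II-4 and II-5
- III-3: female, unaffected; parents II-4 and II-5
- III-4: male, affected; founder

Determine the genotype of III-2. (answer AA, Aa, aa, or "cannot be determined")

aa

III-2 is unaffected, so III-2 is aa.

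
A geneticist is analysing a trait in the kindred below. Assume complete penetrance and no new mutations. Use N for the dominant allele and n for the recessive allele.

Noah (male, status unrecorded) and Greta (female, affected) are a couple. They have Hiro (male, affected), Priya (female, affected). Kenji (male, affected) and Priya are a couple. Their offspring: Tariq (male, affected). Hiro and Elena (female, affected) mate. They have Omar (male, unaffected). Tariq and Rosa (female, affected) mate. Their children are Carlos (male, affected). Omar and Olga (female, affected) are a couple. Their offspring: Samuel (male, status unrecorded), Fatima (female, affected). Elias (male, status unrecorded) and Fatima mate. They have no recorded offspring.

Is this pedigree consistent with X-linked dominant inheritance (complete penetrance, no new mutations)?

Yes

A consistent assignment under X-linked dominant exists: Noah X^N Y, Greta X^N X^N, Hiro X^N Y, Priya X^N X^N, Kenji X^N Y, Elena X^N X^n, Tariq X^N Y, Rosa X^N X^N, Omar X^n Y, Olga X^N X^N, Carlos X^N Y, Samuel X^N Y, Fatima X^N X^n, Elias X^N Y.
In this assignment every recorded phenotype matches its genotype and every non-founder's genotype is obtainable from its parents' genotypes, so the pedigree is consistent.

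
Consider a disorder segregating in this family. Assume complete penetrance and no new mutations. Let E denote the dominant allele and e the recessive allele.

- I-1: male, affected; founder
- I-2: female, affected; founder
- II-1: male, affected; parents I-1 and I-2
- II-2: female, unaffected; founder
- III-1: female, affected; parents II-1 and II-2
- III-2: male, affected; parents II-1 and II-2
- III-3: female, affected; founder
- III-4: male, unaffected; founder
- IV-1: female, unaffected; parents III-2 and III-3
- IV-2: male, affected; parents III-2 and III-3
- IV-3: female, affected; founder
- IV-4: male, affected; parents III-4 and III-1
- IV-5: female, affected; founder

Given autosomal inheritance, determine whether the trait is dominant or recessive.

dominant

III-2 and III-3 are both affected yet have an unaffected child IV-1. Under a recessive model two affected parents are homozygous and every child would be affected, so the trait cannot be recessive.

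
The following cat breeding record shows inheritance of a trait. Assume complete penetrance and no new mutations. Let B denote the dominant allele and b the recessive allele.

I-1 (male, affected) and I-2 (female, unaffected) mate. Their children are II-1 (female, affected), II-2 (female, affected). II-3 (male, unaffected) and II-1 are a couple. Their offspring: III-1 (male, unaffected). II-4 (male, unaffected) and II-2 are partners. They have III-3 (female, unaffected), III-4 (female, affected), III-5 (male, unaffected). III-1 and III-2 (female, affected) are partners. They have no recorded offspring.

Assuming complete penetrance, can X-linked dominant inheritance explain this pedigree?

A consistent assignment under X-linked dominant exists: I-1 X^B Y, I-2 X^b X^b, II-1 X^B X^b, II-2 X^B X^b, II-3 X^b Y, II-4 X^b Y, III-1 X^b Y, III-2 X^B X^B, III-3 X^b X^b, III-4 X^B X^b, III-5 X^b Y.
In this assignment every recorded phenotype matches its genotype and every non-founder's genotype is obtainable from its parents' genotypes, so the pedigree is consistent.

Yes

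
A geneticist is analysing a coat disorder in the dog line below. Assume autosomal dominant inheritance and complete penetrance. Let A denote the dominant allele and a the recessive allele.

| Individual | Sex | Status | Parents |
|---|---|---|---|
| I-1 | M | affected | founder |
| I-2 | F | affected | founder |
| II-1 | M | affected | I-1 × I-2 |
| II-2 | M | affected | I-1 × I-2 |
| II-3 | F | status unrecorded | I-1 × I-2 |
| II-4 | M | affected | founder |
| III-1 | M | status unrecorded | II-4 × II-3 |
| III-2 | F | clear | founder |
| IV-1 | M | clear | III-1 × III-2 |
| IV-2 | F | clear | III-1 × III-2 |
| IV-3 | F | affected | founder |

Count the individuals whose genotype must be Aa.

No individual's genotype is forced to Aa by the pedigree, so the count is 0.

0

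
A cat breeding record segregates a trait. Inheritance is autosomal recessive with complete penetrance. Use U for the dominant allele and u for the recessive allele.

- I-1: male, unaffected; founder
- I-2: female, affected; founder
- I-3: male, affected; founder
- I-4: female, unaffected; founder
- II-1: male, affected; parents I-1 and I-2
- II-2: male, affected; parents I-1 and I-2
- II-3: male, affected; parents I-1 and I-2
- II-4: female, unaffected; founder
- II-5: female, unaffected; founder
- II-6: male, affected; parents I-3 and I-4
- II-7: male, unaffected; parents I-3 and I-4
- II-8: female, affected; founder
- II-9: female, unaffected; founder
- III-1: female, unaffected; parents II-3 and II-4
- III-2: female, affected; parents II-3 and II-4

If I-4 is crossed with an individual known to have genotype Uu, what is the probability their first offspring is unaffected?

3/4

I-4 is unaffected so carries U and passed u to II-6 (uu), so I-4 is Uu.
The cross gives 1/4 UU : 1/2 Uu : 1/4 uu, so P(offspring is unaffected) = 3/4.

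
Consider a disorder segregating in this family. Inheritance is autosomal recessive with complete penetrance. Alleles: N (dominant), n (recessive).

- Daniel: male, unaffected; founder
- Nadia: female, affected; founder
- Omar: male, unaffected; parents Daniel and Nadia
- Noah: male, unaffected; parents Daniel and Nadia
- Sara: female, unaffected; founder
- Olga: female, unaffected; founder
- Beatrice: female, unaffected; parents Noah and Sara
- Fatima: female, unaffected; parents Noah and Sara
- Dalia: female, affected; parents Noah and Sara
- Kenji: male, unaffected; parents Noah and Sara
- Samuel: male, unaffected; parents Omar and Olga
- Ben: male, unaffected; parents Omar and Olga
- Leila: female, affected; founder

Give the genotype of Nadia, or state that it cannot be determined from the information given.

nn

Nadia is affected, so Nadia is nn.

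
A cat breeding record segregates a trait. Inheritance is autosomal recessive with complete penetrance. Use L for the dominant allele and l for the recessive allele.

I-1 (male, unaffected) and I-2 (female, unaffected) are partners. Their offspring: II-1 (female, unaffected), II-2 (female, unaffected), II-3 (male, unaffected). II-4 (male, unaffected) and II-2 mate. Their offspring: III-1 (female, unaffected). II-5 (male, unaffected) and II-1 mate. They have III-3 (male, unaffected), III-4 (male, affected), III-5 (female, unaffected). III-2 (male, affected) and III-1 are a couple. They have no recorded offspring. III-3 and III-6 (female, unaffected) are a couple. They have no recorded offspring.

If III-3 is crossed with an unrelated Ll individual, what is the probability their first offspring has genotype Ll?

1/2

II-5 is unaffected so carries L and passed l to III-4 (ll), so II-5 is Ll.
II-1 is unaffected so carries L and passed l to III-4 (ll), so II-1 is Ll.
III-3 is an unaffected offspring of II-5 (Ll) × II-1 (Ll), whose cross gives 1/4 LL : 1/2 Ll : 1/4 ll; conditioning on being unaffected, III-3 is LL with probability 1/3, Ll with probability 2/3.
Summing over parental genotype combinations, P(offspring has genotype Ll) = 1/3·1/2 + 2/3·1/2 = 1/2.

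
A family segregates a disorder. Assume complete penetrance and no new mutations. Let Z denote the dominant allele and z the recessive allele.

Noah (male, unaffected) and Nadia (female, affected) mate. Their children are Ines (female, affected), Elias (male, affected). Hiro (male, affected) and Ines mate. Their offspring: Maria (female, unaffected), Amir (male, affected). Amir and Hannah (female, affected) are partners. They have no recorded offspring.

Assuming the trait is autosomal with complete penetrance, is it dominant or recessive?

Hiro and Ines are both affected yet have an unaffected child Maria. Under a recessive model two affected parents are homozygous and every child would be affected, so the trait cannot be recessive.

dominant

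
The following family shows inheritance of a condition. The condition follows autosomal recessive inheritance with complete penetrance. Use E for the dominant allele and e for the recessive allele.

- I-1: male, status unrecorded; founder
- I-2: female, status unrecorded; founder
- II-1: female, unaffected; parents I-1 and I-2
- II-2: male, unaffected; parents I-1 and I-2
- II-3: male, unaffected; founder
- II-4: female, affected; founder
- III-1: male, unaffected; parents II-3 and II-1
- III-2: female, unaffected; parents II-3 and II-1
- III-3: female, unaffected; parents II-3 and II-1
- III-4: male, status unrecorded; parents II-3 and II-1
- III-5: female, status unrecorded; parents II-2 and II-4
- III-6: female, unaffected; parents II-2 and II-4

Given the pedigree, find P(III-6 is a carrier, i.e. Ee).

III-6 is unaffected so carries E and received e from II-4 (ee), so III-6 is Ee, giving P(Ee) = 1.

1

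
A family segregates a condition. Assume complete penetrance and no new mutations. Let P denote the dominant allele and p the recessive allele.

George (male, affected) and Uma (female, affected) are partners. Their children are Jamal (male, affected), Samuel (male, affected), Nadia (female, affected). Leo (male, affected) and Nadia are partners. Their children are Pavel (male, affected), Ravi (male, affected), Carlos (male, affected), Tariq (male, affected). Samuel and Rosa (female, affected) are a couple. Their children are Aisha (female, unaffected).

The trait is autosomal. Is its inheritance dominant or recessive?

dominant

Samuel and Rosa are both affected yet have an unaffected child Aisha. Under a recessive model two affected parents are homozygous and every child would be affected, so the trait cannot be recessive.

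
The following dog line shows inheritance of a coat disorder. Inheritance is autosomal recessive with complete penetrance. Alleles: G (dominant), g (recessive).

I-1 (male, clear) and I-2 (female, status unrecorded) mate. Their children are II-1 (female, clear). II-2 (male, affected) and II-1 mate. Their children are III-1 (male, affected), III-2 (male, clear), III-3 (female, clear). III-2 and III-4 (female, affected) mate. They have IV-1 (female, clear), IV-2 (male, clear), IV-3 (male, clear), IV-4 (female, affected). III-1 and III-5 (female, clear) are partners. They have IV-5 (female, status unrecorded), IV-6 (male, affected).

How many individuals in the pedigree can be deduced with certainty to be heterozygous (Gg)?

Obligate heterozygotes: II-1 is clear so carries G and passed g to III-1 (gg), so II-1 is Gg; III-2 is clear so carries G and received g from II-2 (gg), so III-2 is Gg; III-3 is clear so carries G and received g from II-2 (gg), so III-3 is Gg; III-5 is clear so carries G and passed g to IV-6 (gg), so III-5 is Gg; IV-1 is clear so carries G and received g from III-4 (gg), so IV-1 is Gg; IV-2 is clear so carries G and received g from III-4 (gg), so IV-2 is Gg; IV-3 is clear so carries G and received g from III-4 (gg), so IV-3 is Gg.
Every other individual is either homozygous by phenotype or has at least one consistent homozygous assignment, so the count is 7.

7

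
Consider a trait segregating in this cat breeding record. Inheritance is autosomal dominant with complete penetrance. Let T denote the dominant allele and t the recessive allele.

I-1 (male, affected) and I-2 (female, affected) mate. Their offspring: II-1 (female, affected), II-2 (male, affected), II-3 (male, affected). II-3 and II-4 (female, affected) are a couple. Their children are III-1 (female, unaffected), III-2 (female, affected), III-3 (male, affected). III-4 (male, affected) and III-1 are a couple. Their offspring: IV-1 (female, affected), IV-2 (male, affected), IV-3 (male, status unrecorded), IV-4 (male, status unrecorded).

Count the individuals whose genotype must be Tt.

4

Obligate heterozygotes: II-3 is affected so carries T and passed t to III-1 (tt), so II-3 is Tt; II-4 is affected so carries T and passed t to III-1 (tt), so II-4 is Tt; IV-1 is affected so carries T and received t from III-1 (tt), so IV-1 is Tt; IV-2 is affected so carries T and received t from III-1 (tt), so IV-2 is Tt.
Every other individual is either homozygous by phenotype or has at least one consistent homozygous assignment, so the count is 4.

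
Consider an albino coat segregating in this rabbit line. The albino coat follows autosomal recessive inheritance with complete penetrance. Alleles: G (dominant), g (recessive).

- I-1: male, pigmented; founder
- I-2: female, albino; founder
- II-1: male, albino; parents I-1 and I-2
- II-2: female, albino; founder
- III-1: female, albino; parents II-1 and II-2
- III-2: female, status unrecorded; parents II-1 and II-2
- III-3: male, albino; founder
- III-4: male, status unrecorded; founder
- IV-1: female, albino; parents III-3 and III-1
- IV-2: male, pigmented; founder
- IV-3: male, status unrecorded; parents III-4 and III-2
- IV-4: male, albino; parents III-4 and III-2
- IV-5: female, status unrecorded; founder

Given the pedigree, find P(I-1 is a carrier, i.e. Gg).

I-1 is pigmented so carries G and passed g to II-1 (gg), so I-1 is Gg, giving P(Gg) = 1.

1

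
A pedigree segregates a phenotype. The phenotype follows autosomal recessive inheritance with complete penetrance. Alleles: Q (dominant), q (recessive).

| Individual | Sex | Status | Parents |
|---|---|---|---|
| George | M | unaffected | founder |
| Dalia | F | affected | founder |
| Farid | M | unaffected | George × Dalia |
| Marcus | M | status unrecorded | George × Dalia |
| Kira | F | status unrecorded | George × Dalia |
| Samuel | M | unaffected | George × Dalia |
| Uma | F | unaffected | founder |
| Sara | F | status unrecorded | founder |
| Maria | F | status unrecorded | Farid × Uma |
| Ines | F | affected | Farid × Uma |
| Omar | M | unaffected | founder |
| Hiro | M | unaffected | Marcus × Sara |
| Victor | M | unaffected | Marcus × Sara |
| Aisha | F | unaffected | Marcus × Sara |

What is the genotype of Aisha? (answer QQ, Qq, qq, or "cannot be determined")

cannot be determined

Aisha's phenotype allows QQ or Qq, and no parent or child forces a single allele at both positions; consistent genotype assignments exist with Aisha as QQ or Qq.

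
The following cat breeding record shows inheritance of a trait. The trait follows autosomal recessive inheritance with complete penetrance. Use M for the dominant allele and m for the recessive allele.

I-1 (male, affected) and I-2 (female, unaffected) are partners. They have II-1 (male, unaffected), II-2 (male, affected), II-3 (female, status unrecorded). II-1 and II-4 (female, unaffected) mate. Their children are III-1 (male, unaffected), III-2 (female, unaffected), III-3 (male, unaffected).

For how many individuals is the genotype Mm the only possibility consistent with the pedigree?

Obligate heterozygotes: I-2 is unaffected so carries M and passed m to II-2 (mm), so I-2 is Mm; II-1 is unaffected so carries M and received m from I-1 (mm), so II-1 is Mm.
Every other individual is either homozygous by phenotype or has at least one consistent homozygous assignment, so the count is 2.

2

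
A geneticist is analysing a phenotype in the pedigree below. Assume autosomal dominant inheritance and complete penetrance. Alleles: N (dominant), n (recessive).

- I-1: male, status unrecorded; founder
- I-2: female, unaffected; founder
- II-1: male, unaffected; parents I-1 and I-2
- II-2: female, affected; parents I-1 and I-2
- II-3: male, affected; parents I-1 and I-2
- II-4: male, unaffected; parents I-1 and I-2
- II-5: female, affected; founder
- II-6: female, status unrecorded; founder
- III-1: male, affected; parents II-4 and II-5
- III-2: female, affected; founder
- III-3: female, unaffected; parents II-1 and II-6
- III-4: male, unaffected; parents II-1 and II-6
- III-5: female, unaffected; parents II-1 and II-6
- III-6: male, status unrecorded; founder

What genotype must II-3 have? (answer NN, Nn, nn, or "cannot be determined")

Nn

From phenotype alone, II-3 is NN or Nn.
II-3 is affected so carries N and received n from I-2 (nn), so II-3 is Nn.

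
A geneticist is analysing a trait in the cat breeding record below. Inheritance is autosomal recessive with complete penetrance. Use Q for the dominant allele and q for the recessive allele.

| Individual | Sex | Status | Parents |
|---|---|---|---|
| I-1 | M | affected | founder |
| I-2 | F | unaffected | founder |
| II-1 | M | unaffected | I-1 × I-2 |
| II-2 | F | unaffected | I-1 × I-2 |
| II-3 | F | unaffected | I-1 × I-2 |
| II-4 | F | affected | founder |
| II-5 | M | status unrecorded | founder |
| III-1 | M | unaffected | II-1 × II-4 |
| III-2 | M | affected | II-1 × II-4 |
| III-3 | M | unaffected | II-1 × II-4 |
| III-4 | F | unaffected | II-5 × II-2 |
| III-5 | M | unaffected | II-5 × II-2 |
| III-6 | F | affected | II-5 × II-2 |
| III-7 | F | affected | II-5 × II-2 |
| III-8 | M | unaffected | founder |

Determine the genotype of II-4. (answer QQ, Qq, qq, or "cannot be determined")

II-4 is affected, so II-4 is qq.

qq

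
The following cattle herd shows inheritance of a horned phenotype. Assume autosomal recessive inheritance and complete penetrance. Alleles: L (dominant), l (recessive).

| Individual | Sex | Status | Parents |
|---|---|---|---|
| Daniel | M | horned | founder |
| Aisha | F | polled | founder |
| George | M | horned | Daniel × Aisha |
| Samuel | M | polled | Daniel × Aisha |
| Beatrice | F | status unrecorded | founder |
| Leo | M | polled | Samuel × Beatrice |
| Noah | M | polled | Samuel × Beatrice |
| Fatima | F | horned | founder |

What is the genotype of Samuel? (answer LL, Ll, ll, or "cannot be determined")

Ll

From phenotype alone, Samuel is LL or Ll.
Samuel is polled so carries L and received l from Daniel (ll), so Samuel is Ll.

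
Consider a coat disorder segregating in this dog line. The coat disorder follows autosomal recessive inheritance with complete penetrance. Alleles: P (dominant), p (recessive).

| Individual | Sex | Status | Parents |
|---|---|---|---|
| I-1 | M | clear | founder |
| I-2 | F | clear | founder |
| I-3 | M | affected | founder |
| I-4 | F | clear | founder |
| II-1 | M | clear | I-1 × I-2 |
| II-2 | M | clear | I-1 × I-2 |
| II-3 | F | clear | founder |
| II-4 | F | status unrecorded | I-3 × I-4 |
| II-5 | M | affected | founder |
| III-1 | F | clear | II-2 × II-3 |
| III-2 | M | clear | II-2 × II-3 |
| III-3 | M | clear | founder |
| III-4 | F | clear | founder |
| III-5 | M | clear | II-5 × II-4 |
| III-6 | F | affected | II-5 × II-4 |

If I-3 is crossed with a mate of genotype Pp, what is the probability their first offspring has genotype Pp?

1/2

I-3 is affected, so I-3 is pp.
The cross gives 1/2 Pp : 1/2 pp, so P(offspring has genotype Pp) = 1/2.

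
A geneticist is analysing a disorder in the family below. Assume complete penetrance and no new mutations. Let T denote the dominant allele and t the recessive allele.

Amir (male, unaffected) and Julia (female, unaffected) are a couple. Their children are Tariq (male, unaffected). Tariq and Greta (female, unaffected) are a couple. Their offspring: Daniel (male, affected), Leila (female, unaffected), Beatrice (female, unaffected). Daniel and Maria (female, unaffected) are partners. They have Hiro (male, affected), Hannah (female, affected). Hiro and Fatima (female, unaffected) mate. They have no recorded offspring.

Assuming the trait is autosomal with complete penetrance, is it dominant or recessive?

recessive

Tariq and Greta are both unaffected yet have an affected child Daniel. Under dominance, an affected child requires at least one affected parent, so the trait cannot be dominant.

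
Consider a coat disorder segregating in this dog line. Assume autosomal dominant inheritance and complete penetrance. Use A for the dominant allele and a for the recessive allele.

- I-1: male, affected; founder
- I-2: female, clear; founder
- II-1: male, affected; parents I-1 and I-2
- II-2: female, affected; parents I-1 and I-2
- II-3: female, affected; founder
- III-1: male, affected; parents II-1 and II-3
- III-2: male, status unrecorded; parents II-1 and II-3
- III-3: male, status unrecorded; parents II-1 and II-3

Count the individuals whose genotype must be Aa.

2

Obligate heterozygotes: II-1 is affected so carries A and received a from I-2 (aa), so II-1 is Aa; II-2 is affected so carries A and received a from I-2 (aa), so II-2 is Aa.
Every other individual is either homozygous by phenotype or has at least one consistent homozygous assignment, so the count is 2.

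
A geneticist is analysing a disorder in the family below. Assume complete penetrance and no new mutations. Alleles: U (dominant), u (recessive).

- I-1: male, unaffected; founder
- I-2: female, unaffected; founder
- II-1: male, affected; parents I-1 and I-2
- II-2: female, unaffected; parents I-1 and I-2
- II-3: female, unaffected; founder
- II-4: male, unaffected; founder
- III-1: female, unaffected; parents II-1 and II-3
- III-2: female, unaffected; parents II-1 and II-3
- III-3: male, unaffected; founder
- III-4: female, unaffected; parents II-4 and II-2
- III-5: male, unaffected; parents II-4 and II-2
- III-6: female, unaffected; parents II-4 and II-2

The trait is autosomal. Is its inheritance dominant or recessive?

recessive

I-1 and I-2 are both unaffected yet have an affected child II-1. Under dominance, an affected child requires at least one affected parent, so the trait cannot be dominant.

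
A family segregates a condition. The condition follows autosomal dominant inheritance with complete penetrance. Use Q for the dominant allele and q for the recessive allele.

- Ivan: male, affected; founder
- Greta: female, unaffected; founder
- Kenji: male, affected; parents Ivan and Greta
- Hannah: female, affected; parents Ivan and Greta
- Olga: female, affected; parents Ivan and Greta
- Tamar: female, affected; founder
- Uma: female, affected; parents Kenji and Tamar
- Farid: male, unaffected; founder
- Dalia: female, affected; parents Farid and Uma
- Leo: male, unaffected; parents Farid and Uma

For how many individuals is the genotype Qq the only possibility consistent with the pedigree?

Obligate heterozygotes: Kenji is affected so carries Q and received q from Greta (qq), so Kenji is Qq; Hannah is affected so carries Q and received q from Greta (qq), so Hannah is Qq; Olga is affected so carries Q and received q from Greta (qq), so Olga is Qq; Uma is affected so carries Q and passed q to Leo (qq), so Uma is Qq; Dalia is affected so carries Q and received q from Farid (qq), so Dalia is Qq.
Every other individual is either homozygous by phenotype or has at least one consistent homozygous assignment, so the count is 5.

5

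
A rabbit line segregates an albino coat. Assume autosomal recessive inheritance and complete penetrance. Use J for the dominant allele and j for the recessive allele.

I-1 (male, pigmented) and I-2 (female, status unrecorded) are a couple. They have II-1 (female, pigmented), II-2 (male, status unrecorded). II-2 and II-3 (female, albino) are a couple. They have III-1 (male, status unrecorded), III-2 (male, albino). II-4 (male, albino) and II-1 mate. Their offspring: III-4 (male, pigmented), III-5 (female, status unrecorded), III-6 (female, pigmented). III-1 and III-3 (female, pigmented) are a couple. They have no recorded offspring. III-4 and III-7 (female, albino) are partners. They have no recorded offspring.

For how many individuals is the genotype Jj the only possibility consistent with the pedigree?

2

Obligate heterozygotes: III-4 is pigmented so carries J and received j from II-4 (jj), so III-4 is Jj; III-6 is pigmented so carries J and received j from II-4 (jj), so III-6 is Jj.
Every other individual is either homozygous by phenotype or has at least one consistent homozygous assignment, so the count is 2.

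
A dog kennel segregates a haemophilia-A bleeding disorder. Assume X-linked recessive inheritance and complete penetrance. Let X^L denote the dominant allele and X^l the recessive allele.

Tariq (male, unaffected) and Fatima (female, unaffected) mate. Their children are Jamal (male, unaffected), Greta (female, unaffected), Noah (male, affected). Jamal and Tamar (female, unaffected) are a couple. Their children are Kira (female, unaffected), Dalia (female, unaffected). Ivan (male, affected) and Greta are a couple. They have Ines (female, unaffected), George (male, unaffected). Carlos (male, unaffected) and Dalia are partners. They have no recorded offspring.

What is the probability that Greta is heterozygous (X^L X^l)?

Tariq is unaffected, so Tariq is X^L Y.
Fatima is unaffected so carries L and passed l to Noah (X^l Y), so Fatima is X^L X^l.
Their cross gives offspring ratios 1/2 X^L X^L : 1/2 X^L X^l. Conditioning on Greta being unaffected, P(X^L X^l) = 1/2 / 1 = 1/2 before taking Greta's own offspring into account.
Ivan is affected, so Ivan is X^l Y.
Now use Greta's offspring. Probability of each recorded status — unaffected daughter Ines: 1/2 if Greta is X^L X^l, 1 if X^L X^L; unaffected son George: 1/2 if Greta is X^L X^l, 1 if X^L X^L.
Bayes: P(X^L X^l) = 1/2·1/4 / (1/2·1/4 + 1/2·1) = 1/5.

1/5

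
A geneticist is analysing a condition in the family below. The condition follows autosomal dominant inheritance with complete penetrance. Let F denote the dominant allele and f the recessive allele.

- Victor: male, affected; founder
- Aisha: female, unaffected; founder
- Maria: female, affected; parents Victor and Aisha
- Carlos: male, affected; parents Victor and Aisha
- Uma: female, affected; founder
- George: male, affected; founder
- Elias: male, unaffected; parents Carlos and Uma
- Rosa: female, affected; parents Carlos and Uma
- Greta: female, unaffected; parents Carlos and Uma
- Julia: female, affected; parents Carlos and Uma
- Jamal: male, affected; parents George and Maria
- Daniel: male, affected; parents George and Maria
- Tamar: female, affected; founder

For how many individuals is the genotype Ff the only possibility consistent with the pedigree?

3

Obligate heterozygotes: Maria is affected so carries F and received f from Aisha (ff), so Maria is Ff; Carlos is affected so carries F and received f from Aisha (ff), so Carlos is Ff; Uma is affected so carries F and passed f to Elias (ff), so Uma is Ff.
Every other individual is either homozygous by phenotype or has at least one consistent homozygous assignment, so the count is 3.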